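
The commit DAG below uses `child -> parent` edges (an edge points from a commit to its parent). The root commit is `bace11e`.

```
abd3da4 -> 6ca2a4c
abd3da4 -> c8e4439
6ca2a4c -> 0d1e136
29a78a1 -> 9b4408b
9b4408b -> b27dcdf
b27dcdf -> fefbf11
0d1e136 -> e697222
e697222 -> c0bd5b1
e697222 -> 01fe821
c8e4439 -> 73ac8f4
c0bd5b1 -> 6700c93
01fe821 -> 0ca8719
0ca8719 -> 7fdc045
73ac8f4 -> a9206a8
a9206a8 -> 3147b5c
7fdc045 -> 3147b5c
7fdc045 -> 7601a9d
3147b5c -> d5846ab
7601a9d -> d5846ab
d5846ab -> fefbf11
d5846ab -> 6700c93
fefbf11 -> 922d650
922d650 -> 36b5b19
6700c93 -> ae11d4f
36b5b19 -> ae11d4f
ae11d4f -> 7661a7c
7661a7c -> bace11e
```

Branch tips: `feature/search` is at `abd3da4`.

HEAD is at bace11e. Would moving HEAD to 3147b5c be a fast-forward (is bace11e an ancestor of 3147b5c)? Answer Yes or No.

Yes

A fast-forward from bace11e to 3147b5c is possible iff bace11e is an ancestor of 3147b5c.
Ancestors of 3147b5c: {3147b5c, 36b5b19, 6700c93, 7661a7c, 922d650, ae11d4f, bace11e, d5846ab, fefbf11}.
bace11e is among them, so fast-forward is possible.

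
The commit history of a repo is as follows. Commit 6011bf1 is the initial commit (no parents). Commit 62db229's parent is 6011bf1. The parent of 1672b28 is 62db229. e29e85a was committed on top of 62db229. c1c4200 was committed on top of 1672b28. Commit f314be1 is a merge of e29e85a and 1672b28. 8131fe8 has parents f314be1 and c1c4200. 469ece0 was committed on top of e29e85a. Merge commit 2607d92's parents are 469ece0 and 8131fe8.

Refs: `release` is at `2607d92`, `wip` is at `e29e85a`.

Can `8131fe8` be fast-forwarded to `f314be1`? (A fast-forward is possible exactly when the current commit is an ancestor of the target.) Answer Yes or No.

A fast-forward from 8131fe8 to f314be1 is possible iff 8131fe8 is an ancestor of f314be1.
Ancestors of f314be1: {1672b28, 6011bf1, 62db229, e29e85a, f314be1}.
8131fe8 is not among them, so fast-forward is not possible.

No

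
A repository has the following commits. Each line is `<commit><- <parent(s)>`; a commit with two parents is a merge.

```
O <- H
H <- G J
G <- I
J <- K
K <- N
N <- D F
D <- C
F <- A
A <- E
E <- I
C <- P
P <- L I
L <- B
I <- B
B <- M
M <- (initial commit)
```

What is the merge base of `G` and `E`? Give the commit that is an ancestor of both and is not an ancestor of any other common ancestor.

Ancestors of G: {B, G, I, M}.
Ancestors of E: {B, E, I, M}.
Common ancestors: {B, I, M}.
Among these, I is not an ancestor of any other common ancestor — it is the merge base.

I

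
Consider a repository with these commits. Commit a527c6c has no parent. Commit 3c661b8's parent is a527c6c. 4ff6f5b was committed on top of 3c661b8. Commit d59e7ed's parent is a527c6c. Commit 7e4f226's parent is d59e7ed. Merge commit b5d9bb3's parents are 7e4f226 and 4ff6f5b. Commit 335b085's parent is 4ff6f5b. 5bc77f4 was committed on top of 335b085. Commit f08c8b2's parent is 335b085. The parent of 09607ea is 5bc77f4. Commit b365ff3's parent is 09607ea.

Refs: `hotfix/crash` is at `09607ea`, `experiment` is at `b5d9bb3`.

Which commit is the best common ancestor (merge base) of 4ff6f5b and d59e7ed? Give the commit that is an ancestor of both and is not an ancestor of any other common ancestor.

a527c6c

Ancestors of 4ff6f5b: {3c661b8, 4ff6f5b, a527c6c}.
Ancestors of d59e7ed: {a527c6c, d59e7ed}.
Common ancestors: {a527c6c}.
The only common ancestor is a527c6c, so it is the merge base.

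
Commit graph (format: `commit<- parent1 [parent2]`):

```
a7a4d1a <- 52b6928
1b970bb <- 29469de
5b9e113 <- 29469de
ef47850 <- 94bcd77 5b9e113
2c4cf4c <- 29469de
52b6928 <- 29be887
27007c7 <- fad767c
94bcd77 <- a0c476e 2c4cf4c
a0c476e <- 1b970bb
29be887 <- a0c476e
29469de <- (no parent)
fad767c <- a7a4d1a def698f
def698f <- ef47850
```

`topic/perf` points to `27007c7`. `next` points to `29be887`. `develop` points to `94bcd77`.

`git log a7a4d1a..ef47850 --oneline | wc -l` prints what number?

Reachable from ef47850: {1b970bb, 29469de, 2c4cf4c, 5b9e113, 94bcd77, a0c476e, ef47850}.
Reachable from a7a4d1a: {1b970bb, 29469de, 29be887, 52b6928, a0c476e, a7a4d1a}.
In ef47850's history but not a7a4d1a's: {2c4cf4c, 5b9e113, 94bcd77, ef47850} — 4 commits.

4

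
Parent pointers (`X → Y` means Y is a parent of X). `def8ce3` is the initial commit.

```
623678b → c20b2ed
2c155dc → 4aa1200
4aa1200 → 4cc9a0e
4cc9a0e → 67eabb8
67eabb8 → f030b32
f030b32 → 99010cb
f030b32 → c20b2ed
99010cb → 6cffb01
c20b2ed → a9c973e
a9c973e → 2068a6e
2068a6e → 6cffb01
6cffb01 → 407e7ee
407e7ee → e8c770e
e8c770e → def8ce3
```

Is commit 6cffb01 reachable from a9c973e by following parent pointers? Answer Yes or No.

Ancestors of a9c973e (commits reachable by following parents): {2068a6e, 407e7ee, 6cffb01, a9c973e, def8ce3, e8c770e}.
6cffb01 is in that set, so it is an ancestor of a9c973e.

Yes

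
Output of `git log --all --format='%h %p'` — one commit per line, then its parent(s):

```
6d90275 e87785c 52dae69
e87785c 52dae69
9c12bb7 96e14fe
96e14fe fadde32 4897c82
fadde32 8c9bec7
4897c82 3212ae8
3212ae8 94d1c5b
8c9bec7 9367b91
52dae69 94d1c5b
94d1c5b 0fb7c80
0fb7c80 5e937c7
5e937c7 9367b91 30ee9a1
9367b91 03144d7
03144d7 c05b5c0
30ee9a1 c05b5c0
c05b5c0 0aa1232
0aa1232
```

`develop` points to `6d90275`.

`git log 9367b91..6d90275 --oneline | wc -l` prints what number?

7

Reachable from 6d90275: {03144d7, 0aa1232, 0fb7c80, 30ee9a1, 52dae69, 5e937c7, 6d90275, 9367b91, 94d1c5b, c05b5c0, e87785c}.
Reachable from 9367b91: {03144d7, 0aa1232, 9367b91, c05b5c0}.
In 6d90275's history but not 9367b91's: {0fb7c80, 30ee9a1, 52dae69, 5e937c7, 6d90275, 94d1c5b, e87785c} — 7 commits.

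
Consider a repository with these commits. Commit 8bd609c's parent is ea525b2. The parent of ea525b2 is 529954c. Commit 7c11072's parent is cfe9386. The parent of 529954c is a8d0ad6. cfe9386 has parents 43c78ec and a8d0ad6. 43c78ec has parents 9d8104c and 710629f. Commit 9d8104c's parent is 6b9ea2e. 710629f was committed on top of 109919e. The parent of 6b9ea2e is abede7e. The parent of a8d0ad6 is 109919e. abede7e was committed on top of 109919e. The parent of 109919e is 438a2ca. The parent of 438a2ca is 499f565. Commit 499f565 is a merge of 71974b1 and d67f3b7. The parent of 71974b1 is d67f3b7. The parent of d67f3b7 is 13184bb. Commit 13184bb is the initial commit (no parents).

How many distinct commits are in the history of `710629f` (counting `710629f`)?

7

Walking parent pointers from 710629f: reachable set = {109919e, 13184bb, 438a2ca, 499f565, 710629f, 71974b1, d67f3b7}.
That is 7 commits.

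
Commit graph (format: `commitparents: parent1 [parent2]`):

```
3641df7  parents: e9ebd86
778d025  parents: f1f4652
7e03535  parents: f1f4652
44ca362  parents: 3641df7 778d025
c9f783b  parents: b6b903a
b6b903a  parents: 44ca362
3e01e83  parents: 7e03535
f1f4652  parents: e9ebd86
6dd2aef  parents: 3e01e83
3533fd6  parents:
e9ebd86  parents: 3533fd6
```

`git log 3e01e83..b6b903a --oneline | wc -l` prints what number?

Reachable from b6b903a: {3533fd6, 3641df7, 44ca362, 778d025, b6b903a, e9ebd86, f1f4652}.
Reachable from 3e01e83: {3533fd6, 3e01e83, 7e03535, e9ebd86, f1f4652}.
In b6b903a's history but not 3e01e83's: {3641df7, 44ca362, 778d025, b6b903a} — 4 commits.

4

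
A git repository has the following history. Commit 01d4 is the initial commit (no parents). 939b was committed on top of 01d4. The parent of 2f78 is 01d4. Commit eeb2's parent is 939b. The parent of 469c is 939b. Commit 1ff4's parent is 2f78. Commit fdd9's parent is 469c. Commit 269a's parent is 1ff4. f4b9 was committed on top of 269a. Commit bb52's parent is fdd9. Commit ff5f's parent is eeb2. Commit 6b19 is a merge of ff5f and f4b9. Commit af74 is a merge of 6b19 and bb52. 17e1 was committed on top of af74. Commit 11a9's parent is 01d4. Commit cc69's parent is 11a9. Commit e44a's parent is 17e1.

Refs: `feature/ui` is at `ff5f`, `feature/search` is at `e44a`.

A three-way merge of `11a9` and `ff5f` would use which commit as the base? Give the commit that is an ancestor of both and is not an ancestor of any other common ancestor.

Ancestors of 11a9: {01d4, 11a9}.
Ancestors of ff5f: {01d4, 939b, eeb2, ff5f}.
Common ancestors: {01d4}.
The only common ancestor is 01d4, so it is the merge base.

01d4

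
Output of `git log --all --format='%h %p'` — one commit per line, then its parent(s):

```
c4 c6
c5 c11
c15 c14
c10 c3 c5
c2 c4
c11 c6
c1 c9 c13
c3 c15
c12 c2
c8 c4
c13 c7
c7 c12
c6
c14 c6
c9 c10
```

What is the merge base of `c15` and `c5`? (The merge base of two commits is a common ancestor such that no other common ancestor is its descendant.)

c6

Ancestors of c15: {c14, c15, c6}.
Ancestors of c5: {c11, c5, c6}.
Common ancestors: {c6}.
The only common ancestor is c6, so it is the merge base.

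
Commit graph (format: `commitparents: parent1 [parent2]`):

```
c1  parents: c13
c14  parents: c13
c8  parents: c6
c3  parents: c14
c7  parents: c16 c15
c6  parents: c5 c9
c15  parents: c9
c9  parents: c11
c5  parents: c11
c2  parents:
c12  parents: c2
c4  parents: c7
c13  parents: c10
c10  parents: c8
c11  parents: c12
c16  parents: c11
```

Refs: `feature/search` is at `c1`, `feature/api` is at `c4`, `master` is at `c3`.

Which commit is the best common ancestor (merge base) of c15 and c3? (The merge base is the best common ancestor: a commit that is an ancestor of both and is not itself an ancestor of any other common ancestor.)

c9

Ancestors of c15: {c11, c12, c15, c2, c9}.
Ancestors of c3: {c10, c11, c12, c13, c14, c2, c3, c5, c6, c8, c9}.
Common ancestors: {c11, c12, c2, c9}.
Among these, c9 is not an ancestor of any other common ancestor — it is the merge base.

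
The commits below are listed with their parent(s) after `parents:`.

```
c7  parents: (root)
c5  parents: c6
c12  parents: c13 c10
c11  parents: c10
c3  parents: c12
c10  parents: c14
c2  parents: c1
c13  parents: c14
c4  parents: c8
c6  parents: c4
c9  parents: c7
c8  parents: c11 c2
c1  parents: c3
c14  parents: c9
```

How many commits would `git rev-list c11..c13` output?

Reachable from c13: {c13, c14, c7, c9}.
Reachable from c11: {c10, c11, c14, c7, c9}.
In c13's history but not c11's: {c13} — 1 commit.

1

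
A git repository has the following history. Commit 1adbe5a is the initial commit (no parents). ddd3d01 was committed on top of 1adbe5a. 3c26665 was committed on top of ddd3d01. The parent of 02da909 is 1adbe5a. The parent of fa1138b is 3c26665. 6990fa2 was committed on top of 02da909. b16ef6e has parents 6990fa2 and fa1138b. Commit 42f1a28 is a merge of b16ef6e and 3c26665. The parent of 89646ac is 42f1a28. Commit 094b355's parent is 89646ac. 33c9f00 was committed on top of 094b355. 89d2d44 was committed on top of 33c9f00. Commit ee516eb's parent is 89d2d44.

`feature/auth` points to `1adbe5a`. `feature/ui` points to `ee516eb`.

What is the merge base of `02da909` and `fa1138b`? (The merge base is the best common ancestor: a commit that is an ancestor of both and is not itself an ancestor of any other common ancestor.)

1adbe5a

Ancestors of 02da909: {02da909, 1adbe5a}.
Ancestors of fa1138b: {1adbe5a, 3c26665, ddd3d01, fa1138b}.
Common ancestors: {1adbe5a}.
The only common ancestor is 1adbe5a, so it is the merge base.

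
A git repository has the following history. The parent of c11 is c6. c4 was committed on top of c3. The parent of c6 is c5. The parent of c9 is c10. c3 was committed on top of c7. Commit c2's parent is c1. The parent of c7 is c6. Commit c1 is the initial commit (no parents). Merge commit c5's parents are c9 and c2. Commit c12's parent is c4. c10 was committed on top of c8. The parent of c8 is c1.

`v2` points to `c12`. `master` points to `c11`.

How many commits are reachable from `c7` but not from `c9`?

4

Reachable from c7: {c1, c10, c2, c5, c6, c7, c8, c9}.
Reachable from c9: {c1, c10, c8, c9}.
In c7's history but not c9's: {c2, c5, c6, c7} — 4 commits.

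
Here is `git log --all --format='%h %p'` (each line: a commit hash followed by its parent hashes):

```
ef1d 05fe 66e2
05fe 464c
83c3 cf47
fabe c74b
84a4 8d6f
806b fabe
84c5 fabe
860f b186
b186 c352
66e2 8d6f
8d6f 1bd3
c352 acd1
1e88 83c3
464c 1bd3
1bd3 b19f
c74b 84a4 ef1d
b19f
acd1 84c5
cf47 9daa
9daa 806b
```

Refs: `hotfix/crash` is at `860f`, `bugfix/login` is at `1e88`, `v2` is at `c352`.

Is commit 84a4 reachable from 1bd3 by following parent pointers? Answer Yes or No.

No

Ancestors of 1bd3: {1bd3, b19f}.
84a4 is not in that set, so it is not an ancestor of 1bd3.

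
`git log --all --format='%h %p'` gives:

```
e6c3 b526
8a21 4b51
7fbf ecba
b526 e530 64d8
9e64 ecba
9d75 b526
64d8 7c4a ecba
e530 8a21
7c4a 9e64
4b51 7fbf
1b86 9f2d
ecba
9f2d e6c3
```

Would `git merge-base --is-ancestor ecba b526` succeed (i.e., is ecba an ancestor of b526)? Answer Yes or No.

Yes

Ancestors of b526 (commits reachable by following parents): {4b51, 64d8, 7c4a, 7fbf, 8a21, 9e64, b526, e530, ecba}.
ecba is in that set, so it is an ancestor of b526.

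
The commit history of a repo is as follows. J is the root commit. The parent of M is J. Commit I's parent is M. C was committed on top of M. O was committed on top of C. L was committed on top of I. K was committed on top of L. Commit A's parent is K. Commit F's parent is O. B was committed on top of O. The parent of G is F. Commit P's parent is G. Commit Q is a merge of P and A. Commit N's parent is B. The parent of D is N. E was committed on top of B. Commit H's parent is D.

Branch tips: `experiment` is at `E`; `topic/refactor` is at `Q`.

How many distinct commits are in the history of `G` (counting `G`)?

Walking parent pointers from G: reachable set = {C, F, G, J, M, O}.
That is 6 commits.

6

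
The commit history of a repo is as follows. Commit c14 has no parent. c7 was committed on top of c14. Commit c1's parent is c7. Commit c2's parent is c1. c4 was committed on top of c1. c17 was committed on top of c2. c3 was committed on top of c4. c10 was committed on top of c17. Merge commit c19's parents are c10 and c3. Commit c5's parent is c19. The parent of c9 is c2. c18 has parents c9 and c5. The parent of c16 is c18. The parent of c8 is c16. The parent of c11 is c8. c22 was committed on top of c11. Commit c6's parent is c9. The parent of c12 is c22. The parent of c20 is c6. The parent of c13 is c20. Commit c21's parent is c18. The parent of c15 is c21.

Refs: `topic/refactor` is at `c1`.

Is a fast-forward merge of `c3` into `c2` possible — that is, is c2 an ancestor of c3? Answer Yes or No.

A fast-forward from c2 to c3 is possible iff c2 is an ancestor of c3.
Ancestors of c3: {c1, c14, c3, c4, c7}.
c2 is not among them, so fast-forward is not possible.

No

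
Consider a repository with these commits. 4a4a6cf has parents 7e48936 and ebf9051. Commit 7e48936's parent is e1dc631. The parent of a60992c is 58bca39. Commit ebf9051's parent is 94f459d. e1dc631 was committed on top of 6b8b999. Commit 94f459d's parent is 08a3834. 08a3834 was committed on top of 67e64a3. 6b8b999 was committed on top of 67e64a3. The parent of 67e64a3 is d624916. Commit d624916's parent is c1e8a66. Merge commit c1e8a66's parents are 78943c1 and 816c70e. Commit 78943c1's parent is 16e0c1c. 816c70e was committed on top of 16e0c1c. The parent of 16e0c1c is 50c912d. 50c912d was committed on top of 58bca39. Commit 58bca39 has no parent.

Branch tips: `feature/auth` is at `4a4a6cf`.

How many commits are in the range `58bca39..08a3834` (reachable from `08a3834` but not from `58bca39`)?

Reachable from 08a3834: {08a3834, 16e0c1c, 50c912d, 58bca39, 67e64a3, 78943c1, 816c70e, c1e8a66, d624916}.
Reachable from 58bca39: {58bca39}.
In 08a3834's history but not 58bca39's: {08a3834, 16e0c1c, 50c912d, 67e64a3, 78943c1, 816c70e, c1e8a66, d624916} — 8 commits.

8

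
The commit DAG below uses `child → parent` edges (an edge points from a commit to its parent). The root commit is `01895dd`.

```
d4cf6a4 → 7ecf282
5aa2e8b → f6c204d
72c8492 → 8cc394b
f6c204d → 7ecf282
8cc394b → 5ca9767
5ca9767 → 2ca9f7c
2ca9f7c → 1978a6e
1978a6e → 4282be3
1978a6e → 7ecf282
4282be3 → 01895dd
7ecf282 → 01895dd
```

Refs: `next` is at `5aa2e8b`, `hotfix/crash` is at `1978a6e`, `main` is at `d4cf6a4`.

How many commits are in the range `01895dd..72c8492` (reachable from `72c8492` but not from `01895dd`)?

7

Reachable from 72c8492: {01895dd, 1978a6e, 2ca9f7c, 4282be3, 5ca9767, 72c8492, 7ecf282, 8cc394b}.
Reachable from 01895dd: {01895dd}.
In 72c8492's history but not 01895dd's: {1978a6e, 2ca9f7c, 4282be3, 5ca9767, 72c8492, 7ecf282, 8cc394b} — 7 commits.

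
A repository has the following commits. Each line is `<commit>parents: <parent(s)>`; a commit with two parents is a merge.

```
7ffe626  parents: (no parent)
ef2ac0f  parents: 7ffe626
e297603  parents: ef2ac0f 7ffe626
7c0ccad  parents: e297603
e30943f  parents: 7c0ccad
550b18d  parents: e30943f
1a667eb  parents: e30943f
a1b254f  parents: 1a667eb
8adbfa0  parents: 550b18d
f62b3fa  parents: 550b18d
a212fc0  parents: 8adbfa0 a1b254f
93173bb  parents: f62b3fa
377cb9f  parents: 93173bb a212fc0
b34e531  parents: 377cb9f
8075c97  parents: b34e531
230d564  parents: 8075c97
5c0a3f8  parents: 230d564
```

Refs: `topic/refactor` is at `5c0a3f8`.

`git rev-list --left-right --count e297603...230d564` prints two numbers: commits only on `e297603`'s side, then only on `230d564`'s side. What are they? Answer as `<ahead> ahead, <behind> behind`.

0 ahead, 13 behind

Reachable from e297603: {7ffe626, e297603, ef2ac0f}.
Reachable from 230d564: {1a667eb, 230d564, 377cb9f, 550b18d, 7c0ccad, 7ffe626, 8075c97, 8adbfa0, 93173bb, a1b254f, a212fc0, b34e531, e297603, e30943f, ef2ac0f, f62b3fa}.
Only in e297603's history (ahead): {} — 0.
Only in 230d564's history (behind): {1a667eb, 230d564, 377cb9f, 550b18d, 7c0ccad, 8075c97, 8adbfa0, 93173bb, a1b254f, a212fc0, b34e531, e30943f, f62b3fa} — 13.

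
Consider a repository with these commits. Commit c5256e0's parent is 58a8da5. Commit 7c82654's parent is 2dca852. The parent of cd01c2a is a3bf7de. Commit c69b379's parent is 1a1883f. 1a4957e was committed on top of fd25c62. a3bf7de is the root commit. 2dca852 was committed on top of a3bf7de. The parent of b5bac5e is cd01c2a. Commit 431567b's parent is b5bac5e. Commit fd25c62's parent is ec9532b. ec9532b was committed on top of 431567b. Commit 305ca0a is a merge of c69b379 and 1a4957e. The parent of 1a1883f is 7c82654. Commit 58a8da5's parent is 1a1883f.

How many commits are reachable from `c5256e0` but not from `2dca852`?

4

Reachable from c5256e0: {1a1883f, 2dca852, 58a8da5, 7c82654, a3bf7de, c5256e0}.
Reachable from 2dca852: {2dca852, a3bf7de}.
In c5256e0's history but not 2dca852's: {1a1883f, 58a8da5, 7c82654, c5256e0} — 4 commits.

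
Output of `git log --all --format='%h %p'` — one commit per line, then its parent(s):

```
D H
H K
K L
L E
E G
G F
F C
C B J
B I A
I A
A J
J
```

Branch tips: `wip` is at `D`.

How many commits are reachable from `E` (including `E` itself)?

8

Walking parent pointers from E: reachable set = {A, B, C, E, F, G, I, J}.
That is 8 commits.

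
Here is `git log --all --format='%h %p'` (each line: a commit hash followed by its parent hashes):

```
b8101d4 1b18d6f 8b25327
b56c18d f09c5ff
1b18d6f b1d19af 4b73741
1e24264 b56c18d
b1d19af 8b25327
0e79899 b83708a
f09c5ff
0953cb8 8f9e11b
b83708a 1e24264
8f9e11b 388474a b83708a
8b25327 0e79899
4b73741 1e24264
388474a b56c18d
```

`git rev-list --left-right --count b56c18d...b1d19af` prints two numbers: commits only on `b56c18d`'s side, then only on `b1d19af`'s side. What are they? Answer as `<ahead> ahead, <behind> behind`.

0 ahead, 5 behind

Reachable from b56c18d: {b56c18d, f09c5ff}.
Reachable from b1d19af: {0e79899, 1e24264, 8b25327, b1d19af, b56c18d, b83708a, f09c5ff}.
Only in b56c18d's history (ahead): {} — 0.
Only in b1d19af's history (behind): {0e79899, 1e24264, 8b25327, b1d19af, b83708a} — 5.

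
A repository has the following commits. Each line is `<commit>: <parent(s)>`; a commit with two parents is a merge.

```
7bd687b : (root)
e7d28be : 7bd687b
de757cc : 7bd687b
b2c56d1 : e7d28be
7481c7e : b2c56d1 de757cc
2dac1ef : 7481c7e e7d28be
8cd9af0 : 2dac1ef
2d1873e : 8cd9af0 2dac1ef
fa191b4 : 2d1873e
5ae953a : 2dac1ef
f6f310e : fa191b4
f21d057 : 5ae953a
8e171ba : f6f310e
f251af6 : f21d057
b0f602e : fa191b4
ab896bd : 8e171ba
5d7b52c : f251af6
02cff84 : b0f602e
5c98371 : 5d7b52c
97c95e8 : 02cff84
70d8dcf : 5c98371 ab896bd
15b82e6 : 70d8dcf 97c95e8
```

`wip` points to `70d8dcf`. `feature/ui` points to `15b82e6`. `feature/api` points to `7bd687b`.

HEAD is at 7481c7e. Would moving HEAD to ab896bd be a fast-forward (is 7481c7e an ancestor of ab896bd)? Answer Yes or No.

Yes

A fast-forward from 7481c7e to ab896bd is possible iff 7481c7e is an ancestor of ab896bd.
Ancestors of ab896bd: {2d1873e, 2dac1ef, 7481c7e, 7bd687b, 8cd9af0, 8e171ba, ab896bd, b2c56d1, de757cc, e7d28be, f6f310e, fa191b4}.
7481c7e is among them, so fast-forward is possible.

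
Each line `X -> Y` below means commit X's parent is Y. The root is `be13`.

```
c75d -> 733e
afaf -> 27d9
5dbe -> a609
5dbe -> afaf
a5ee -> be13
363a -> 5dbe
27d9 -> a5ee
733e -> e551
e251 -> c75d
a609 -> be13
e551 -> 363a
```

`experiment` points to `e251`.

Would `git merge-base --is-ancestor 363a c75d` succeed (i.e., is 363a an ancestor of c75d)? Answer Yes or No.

Ancestors of c75d (commits reachable by following parents): {27d9, 363a, 5dbe, 733e, a5ee, a609, afaf, be13, c75d, e551}.
363a is in that set, so it is an ancestor of c75d.

Yes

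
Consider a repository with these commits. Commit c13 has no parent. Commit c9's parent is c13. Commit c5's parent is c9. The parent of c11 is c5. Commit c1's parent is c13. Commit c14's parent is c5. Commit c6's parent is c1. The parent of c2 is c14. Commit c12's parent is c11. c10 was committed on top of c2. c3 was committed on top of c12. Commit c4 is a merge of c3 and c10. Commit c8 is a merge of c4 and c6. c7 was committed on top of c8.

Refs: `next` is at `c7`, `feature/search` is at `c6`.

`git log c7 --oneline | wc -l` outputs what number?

14

Walking parent pointers from c7: reachable set = {c1, c10, c11, c12, c13, c14, c2, c3, c4, c5, c6, c7, c8, c9}.
That is 14 commits.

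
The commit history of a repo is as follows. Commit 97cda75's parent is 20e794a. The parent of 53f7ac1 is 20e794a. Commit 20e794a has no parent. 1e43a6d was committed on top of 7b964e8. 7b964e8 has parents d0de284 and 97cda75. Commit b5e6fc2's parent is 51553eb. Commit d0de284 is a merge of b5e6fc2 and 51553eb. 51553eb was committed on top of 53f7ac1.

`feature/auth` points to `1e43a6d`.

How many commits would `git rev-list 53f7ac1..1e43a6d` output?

Reachable from 1e43a6d: {1e43a6d, 20e794a, 51553eb, 53f7ac1, 7b964e8, 97cda75, b5e6fc2, d0de284}.
Reachable from 53f7ac1: {20e794a, 53f7ac1}.
In 1e43a6d's history but not 53f7ac1's: {1e43a6d, 51553eb, 7b964e8, 97cda75, b5e6fc2, d0de284} — 6 commits.

6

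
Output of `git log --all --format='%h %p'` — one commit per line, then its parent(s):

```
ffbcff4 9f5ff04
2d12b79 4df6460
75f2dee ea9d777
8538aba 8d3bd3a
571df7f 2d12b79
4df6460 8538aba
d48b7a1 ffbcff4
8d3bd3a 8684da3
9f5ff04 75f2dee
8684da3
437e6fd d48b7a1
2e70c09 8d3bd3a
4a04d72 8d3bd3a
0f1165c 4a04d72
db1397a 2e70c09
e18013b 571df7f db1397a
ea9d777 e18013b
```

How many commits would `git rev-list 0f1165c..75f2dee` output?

9

Reachable from 75f2dee: {2d12b79, 2e70c09, 4df6460, 571df7f, 75f2dee, 8538aba, 8684da3, 8d3bd3a, db1397a, e18013b, ea9d777}.
Reachable from 0f1165c: {0f1165c, 4a04d72, 8684da3, 8d3bd3a}.
In 75f2dee's history but not 0f1165c's: {2d12b79, 2e70c09, 4df6460, 571df7f, 75f2dee, 8538aba, db1397a, e18013b, ea9d777} — 9 commits.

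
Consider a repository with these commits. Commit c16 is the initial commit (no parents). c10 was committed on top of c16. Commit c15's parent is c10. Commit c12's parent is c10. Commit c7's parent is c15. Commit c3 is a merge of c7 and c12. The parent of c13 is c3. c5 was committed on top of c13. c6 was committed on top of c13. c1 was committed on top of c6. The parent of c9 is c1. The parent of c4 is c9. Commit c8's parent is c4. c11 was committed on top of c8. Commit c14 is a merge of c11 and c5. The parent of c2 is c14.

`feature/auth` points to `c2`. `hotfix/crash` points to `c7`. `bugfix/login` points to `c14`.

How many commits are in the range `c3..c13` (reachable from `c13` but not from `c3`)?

Reachable from c13: {c10, c12, c13, c15, c16, c3, c7}.
Reachable from c3: {c10, c12, c15, c16, c3, c7}.
In c13's history but not c3's: {c13} — 1 commit.

1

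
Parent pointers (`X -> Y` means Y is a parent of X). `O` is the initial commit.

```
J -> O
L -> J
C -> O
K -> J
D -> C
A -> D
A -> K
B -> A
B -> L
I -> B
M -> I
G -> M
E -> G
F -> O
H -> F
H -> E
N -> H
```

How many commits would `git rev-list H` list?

Walking parent pointers from H: reachable set = {A, B, C, D, E, F, G, H, I, J, K, L, M, O}.
That is 14 commits.

14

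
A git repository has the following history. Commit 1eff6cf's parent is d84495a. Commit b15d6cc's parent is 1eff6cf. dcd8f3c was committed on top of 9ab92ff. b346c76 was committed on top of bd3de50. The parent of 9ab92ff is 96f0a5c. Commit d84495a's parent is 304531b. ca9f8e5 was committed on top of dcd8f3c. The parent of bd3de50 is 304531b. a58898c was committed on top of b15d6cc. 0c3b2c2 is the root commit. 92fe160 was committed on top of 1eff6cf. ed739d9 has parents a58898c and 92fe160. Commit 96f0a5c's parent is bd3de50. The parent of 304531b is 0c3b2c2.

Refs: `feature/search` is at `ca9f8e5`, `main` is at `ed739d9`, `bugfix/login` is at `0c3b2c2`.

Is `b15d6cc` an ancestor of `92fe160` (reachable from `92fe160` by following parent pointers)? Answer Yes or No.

Ancestors of 92fe160: {0c3b2c2, 1eff6cf, 304531b, 92fe160, d84495a}.
b15d6cc is not in that set, so it is not an ancestor of 92fe160.

No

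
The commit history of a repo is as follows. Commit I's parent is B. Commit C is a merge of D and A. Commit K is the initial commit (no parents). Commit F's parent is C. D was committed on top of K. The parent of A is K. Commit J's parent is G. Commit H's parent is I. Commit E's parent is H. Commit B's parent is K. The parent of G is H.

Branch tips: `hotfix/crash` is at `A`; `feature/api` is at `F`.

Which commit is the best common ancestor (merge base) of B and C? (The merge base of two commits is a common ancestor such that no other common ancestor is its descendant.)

K

Ancestors of B: {B, K}.
Ancestors of C: {A, C, D, K}.
Common ancestors: {K}.
The only common ancestor is K, so it is the merge base.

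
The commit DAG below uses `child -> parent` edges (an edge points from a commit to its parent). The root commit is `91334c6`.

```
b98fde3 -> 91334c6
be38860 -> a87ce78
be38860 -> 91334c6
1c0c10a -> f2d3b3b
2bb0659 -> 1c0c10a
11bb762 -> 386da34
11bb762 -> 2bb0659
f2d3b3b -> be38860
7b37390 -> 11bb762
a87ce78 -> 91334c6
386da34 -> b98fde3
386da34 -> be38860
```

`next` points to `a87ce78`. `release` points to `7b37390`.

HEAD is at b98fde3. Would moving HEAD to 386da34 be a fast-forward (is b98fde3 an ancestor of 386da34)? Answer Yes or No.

A fast-forward from b98fde3 to 386da34 is possible iff b98fde3 is an ancestor of 386da34.
Ancestors of 386da34: {386da34, 91334c6, a87ce78, b98fde3, be38860}.
b98fde3 is among them, so fast-forward is possible.

Yes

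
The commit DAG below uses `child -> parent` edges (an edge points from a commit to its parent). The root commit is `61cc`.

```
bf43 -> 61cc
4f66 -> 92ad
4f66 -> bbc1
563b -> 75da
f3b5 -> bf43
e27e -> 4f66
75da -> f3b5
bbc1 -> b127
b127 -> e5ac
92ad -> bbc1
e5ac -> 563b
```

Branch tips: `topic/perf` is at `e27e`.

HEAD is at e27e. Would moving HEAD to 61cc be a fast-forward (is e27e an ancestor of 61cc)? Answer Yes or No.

A fast-forward from e27e to 61cc is possible iff e27e is an ancestor of 61cc.
Ancestors of 61cc: {61cc}.
e27e is not among them, so fast-forward is not possible.

No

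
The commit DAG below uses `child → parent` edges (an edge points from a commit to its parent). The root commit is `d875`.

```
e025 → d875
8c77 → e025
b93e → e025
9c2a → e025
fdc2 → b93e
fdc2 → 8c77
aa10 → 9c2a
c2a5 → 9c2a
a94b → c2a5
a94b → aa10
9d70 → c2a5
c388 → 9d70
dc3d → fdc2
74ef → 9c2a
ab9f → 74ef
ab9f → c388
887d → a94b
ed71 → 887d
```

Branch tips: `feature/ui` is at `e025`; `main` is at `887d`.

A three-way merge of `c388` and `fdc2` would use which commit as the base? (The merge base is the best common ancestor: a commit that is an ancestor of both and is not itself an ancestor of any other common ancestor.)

Ancestors of c388: {9c2a, 9d70, c2a5, c388, d875, e025}.
Ancestors of fdc2: {8c77, b93e, d875, e025, fdc2}.
Common ancestors: {d875, e025}.
Among these, e025 is not an ancestor of any other common ancestor — it is the merge base.

e025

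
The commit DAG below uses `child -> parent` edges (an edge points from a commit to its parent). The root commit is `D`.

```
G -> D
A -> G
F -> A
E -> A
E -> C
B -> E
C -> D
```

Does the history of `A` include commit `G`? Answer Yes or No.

Ancestors of A (commits reachable by following parents): {A, D, G}.
G is in that set, so it is an ancestor of A.

Yes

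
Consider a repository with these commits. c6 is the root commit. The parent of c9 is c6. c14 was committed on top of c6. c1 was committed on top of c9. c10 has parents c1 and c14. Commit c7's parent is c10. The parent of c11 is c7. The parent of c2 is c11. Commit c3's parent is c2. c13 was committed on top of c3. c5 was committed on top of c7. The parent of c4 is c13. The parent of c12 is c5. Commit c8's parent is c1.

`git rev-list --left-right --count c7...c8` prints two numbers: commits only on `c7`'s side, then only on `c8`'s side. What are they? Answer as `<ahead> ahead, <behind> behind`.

3 ahead, 1 behind

Reachable from c7: {c1, c10, c14, c6, c7, c9}.
Reachable from c8: {c1, c6, c8, c9}.
Only in c7's history (ahead): {c10, c14, c7} — 3.
Only in c8's history (behind): {c8} — 1.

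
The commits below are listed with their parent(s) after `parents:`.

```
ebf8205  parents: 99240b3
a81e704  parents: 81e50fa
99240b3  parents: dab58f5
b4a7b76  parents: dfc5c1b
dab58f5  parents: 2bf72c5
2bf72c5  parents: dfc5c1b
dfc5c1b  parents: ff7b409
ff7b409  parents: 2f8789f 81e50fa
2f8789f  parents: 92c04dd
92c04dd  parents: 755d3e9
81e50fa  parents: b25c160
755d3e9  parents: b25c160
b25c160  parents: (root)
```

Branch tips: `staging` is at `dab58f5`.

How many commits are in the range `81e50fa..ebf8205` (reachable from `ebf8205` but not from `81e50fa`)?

9

Reachable from ebf8205: {2bf72c5, 2f8789f, 755d3e9, 81e50fa, 92c04dd, 99240b3, b25c160, dab58f5, dfc5c1b, ebf8205, ff7b409}.
Reachable from 81e50fa: {81e50fa, b25c160}.
In ebf8205's history but not 81e50fa's: {2bf72c5, 2f8789f, 755d3e9, 92c04dd, 99240b3, dab58f5, dfc5c1b, ebf8205, ff7b409} — 9 commits.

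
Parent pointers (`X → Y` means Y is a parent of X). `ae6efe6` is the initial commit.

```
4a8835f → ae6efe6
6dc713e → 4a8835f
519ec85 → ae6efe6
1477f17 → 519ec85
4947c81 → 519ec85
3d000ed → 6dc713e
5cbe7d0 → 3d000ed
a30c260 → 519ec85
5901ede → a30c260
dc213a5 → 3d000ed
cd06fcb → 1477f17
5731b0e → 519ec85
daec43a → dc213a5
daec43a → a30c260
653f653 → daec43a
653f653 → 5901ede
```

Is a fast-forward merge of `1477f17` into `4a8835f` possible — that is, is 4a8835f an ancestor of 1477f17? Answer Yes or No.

A fast-forward from 4a8835f to 1477f17 is possible iff 4a8835f is an ancestor of 1477f17.
Ancestors of 1477f17: {1477f17, 519ec85, ae6efe6}.
4a8835f is not among them, so fast-forward is not possible.

No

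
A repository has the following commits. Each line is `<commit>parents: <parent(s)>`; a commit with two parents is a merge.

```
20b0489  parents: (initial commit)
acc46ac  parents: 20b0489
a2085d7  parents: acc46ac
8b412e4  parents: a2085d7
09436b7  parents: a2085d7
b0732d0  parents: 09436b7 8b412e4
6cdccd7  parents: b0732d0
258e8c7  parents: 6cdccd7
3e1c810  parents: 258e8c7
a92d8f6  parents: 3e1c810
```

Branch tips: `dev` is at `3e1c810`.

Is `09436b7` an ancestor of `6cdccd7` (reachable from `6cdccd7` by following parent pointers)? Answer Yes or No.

Ancestors of 6cdccd7 (commits reachable by following parents): {09436b7, 20b0489, 6cdccd7, 8b412e4, a2085d7, acc46ac, b0732d0}.
09436b7 is in that set, so it is an ancestor of 6cdccd7.

Yes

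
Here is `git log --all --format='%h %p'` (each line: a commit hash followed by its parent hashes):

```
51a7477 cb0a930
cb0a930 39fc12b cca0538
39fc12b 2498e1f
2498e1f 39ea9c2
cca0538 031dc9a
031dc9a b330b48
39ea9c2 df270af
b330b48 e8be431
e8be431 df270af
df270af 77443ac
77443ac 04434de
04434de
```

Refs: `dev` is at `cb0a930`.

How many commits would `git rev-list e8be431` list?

Walking parent pointers from e8be431: reachable set = {04434de, 77443ac, df270af, e8be431}.
That is 4 commits.

4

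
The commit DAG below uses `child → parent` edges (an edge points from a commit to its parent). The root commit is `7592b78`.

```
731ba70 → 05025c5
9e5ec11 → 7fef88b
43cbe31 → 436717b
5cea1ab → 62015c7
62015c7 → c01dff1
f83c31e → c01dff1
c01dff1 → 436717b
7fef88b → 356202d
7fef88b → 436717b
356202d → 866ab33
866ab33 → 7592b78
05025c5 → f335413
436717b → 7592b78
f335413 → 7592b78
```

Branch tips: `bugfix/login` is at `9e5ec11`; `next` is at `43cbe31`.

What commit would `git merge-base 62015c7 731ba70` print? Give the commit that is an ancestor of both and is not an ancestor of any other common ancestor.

Ancestors of 62015c7: {436717b, 62015c7, 7592b78, c01dff1}.
Ancestors of 731ba70: {05025c5, 731ba70, 7592b78, f335413}.
Common ancestors: {7592b78}.
The only common ancestor is 7592b78, so it is the merge base.

7592b78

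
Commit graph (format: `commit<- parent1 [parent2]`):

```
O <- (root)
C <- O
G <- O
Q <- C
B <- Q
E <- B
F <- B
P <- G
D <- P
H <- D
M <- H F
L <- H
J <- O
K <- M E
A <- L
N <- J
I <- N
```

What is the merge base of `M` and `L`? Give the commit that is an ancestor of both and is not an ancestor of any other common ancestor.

Ancestors of M: {B, C, D, F, G, H, M, O, P, Q}.
Ancestors of L: {D, G, H, L, O, P}.
Common ancestors: {D, G, H, O, P}.
Among these, H is not an ancestor of any other common ancestor — it is the merge base.

H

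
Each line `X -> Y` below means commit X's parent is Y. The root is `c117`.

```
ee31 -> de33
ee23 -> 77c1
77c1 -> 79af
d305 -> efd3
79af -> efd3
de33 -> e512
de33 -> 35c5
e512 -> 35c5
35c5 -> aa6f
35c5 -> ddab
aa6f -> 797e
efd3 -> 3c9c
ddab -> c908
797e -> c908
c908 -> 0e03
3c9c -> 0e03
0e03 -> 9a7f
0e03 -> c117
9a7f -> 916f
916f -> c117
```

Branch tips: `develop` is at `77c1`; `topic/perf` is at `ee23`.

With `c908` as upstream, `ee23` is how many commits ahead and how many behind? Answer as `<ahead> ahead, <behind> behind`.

Reachable from ee23: {0e03, 3c9c, 77c1, 79af, 916f, 9a7f, c117, ee23, efd3}.
Reachable from c908: {0e03, 916f, 9a7f, c117, c908}.
Only in ee23's history (ahead): {3c9c, 77c1, 79af, ee23, efd3} — 5.
Only in c908's history (behind): {c908} — 1.

5 ahead, 1 behind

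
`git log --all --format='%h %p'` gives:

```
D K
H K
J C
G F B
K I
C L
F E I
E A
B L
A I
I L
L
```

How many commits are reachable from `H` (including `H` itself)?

Walking parent pointers from H: reachable set = {H, I, K, L}.
That is 4 commits.

4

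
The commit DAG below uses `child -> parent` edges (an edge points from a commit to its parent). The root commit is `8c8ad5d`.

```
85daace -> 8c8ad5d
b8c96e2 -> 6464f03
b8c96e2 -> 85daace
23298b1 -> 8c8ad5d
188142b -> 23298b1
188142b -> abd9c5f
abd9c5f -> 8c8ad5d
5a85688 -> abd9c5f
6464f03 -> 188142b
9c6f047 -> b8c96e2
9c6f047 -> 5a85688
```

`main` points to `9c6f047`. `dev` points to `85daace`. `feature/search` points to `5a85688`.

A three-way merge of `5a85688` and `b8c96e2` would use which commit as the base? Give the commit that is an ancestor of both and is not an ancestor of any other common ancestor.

abd9c5f

Ancestors of 5a85688: {5a85688, 8c8ad5d, abd9c5f}.
Ancestors of b8c96e2: {188142b, 23298b1, 6464f03, 85daace, 8c8ad5d, abd9c5f, b8c96e2}.
Common ancestors: {8c8ad5d, abd9c5f}.
Among these, abd9c5f is not an ancestor of any other common ancestor — it is the merge base.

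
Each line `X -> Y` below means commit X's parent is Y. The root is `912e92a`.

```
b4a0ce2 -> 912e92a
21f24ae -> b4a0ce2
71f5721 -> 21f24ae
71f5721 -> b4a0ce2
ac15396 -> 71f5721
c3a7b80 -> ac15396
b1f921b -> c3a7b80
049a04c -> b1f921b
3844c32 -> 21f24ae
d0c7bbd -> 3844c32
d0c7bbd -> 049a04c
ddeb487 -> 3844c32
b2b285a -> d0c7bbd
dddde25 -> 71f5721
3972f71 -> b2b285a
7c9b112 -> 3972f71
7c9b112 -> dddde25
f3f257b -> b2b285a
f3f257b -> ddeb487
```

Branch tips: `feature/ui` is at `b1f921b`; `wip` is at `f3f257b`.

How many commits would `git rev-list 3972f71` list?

Walking parent pointers from 3972f71: reachable set = {049a04c, 21f24ae, 3844c32, 3972f71, 71f5721, 912e92a, ac15396, b1f921b, b2b285a, b4a0ce2, c3a7b80, d0c7bbd}.
That is 12 commits.

12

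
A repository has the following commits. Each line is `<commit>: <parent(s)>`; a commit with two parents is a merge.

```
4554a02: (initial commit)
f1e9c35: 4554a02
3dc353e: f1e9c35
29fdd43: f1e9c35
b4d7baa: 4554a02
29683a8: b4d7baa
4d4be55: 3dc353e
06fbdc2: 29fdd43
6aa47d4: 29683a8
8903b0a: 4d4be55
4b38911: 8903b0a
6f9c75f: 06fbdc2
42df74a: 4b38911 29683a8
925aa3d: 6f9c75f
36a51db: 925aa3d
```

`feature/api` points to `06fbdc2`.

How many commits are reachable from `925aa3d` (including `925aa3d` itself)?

Walking parent pointers from 925aa3d: reachable set = {06fbdc2, 29fdd43, 4554a02, 6f9c75f, 925aa3d, f1e9c35}.
That is 6 commits.

6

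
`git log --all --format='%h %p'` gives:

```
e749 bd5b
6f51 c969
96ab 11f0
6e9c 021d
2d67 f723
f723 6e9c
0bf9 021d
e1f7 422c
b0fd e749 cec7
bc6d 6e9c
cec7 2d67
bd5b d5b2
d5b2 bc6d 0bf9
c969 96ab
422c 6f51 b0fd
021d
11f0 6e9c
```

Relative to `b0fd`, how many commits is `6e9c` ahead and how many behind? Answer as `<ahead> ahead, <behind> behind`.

Reachable from 6e9c: {021d, 6e9c}.
Reachable from b0fd: {021d, 0bf9, 2d67, 6e9c, b0fd, bc6d, bd5b, cec7, d5b2, e749, f723}.
Only in 6e9c's history (ahead): {} — 0.
Only in b0fd's history (behind): {0bf9, 2d67, b0fd, bc6d, bd5b, cec7, d5b2, e749, f723} — 9.

0 ahead, 9 behind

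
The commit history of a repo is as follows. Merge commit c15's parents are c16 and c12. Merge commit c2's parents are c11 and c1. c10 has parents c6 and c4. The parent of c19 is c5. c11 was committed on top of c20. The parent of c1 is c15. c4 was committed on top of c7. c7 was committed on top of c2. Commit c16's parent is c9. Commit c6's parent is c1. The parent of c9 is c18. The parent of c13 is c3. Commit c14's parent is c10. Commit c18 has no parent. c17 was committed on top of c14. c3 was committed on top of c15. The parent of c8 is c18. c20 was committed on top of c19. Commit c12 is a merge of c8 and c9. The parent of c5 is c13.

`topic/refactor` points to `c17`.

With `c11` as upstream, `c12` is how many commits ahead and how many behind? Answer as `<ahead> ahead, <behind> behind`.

0 ahead, 8 behind

Reachable from c12: {c12, c18, c8, c9}.
Reachable from c11: {c11, c12, c13, c15, c16, c18, c19, c20, c3, c5, c8, c9}.
Only in c12's history (ahead): {} — 0.
Only in c11's history (behind): {c11, c13, c15, c16, c19, c20, c3, c5} — 8.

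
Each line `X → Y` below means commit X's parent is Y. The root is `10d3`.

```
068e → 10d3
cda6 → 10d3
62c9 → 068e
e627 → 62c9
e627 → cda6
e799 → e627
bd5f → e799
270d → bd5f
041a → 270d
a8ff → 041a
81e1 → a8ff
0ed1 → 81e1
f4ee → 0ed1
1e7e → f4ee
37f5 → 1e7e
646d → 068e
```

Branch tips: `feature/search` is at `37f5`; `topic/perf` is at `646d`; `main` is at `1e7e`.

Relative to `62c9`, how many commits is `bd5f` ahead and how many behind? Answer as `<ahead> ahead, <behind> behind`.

4 ahead, 0 behind

Reachable from bd5f: {068e, 10d3, 62c9, bd5f, cda6, e627, e799}.
Reachable from 62c9: {068e, 10d3, 62c9}.
Only in bd5f's history (ahead): {bd5f, cda6, e627, e799} — 4.
Only in 62c9's history (behind): {} — 0.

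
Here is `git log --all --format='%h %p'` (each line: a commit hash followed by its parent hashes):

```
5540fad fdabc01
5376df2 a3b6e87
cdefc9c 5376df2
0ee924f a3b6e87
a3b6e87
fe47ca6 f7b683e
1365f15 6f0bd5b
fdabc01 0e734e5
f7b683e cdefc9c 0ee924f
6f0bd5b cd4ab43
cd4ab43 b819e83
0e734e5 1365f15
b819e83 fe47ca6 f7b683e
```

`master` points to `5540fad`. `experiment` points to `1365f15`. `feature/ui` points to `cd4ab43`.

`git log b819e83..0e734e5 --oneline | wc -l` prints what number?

Reachable from 0e734e5: {0e734e5, 0ee924f, 1365f15, 5376df2, 6f0bd5b, a3b6e87, b819e83, cd4ab43, cdefc9c, f7b683e, fe47ca6}.
Reachable from b819e83: {0ee924f, 5376df2, a3b6e87, b819e83, cdefc9c, f7b683e, fe47ca6}.
In 0e734e5's history but not b819e83's: {0e734e5, 1365f15, 6f0bd5b, cd4ab43} — 4 commits.

4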